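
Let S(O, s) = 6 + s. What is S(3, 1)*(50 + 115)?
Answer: 1155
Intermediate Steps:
S(3, 1)*(50 + 115) = (6 + 1)*(50 + 115) = 7*165 = 1155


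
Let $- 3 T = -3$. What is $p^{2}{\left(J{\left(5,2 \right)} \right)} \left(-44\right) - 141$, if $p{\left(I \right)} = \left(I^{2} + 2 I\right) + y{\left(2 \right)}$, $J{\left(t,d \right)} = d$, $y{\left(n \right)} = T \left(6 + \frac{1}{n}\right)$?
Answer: $-9392$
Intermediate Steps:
$T = 1$ ($T = \left(- \frac{1}{3}\right) \left(-3\right) = 1$)
$y{\left(n \right)} = 6 + \frac{1}{n}$ ($y{\left(n \right)} = 1 \left(6 + \frac{1}{n}\right) = 6 + \frac{1}{n}$)
$p{\left(I \right)} = \frac{13}{2} + I^{2} + 2 I$ ($p{\left(I \right)} = \left(I^{2} + 2 I\right) + \left(6 + \frac{1}{2}\right) = \left(I^{2} + 2 I\right) + \frac{13}{2} = \frac{13}{2} + I^{2} + 2 I$)
$p^{2}{\left(J{\left(5,2 \right)} \right)} \left(-44\right) - 141 = \left(\frac{13}{2} + 2^{2} + 2 \cdot 2\right)^{2} \left(-44\right) - 141 = \left(\frac{13}{2} + 4 + 4\right)^{2} \left(-44\right) - 141 = \left(\frac{29}{2}\right)^{2} \left(-44\right) - 141 = \frac{841}{4} \left(-44\right) - 141 = -9251 - 141 = -9392$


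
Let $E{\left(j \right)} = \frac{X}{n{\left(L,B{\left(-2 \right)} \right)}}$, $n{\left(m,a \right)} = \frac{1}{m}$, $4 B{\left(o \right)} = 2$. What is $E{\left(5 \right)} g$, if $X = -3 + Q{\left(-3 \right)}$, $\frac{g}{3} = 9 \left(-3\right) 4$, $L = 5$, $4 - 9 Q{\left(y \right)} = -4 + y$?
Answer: $2880$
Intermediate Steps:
$B{\left(o \right)} = \frac{1}{2}$ ($B{\left(o \right)} = \frac{1}{4} \cdot 2 = \frac{1}{2}$)
$Q{\left(y \right)} = \frac{8}{9} - \frac{y}{9}$ ($Q{\left(y \right)} = \frac{4}{9} - \frac{-4 + y}{9} = \frac{4}{9} - \left(- \frac{4}{9} + \frac{y}{9}\right) = \frac{8}{9} - \frac{y}{9}$)
$g = -324$ ($g = 3 \cdot 9 \left(-3\right) 4 = 3 \left(\left(-27\right) 4\right) = 3 \left(-108\right) = -324$)
$X = - \frac{16}{9}$ ($X = -3 + \left(\frac{8}{9} - - \frac{1}{3}\right) = -3 + \left(\frac{8}{9} + \frac{1}{3}\right) = -3 + \frac{11}{9} = - \frac{16}{9} \approx -1.7778$)
$E{\left(j \right)} = - \frac{80}{9}$ ($E{\left(j \right)} = - \frac{16}{9 \cdot \frac{1}{5}} = - \frac{16 \frac{1}{\frac{1}{5}}}{9} = \left(- \frac{16}{9}\right) 5 = - \frac{80}{9}$)
$E{\left(5 \right)} g = \left(- \frac{80}{9}\right) \left(-324\right) = 2880$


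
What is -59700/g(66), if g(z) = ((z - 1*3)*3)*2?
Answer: -9950/63 ≈ -157.94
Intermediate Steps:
g(z) = -18 + 6*z (g(z) = ((z - 3)*3)*2 = ((-3 + z)*3)*2 = (-9 + 3*z)*2 = -18 + 6*z)
-59700/g(66) = -59700/(-18 + 6*66) = -59700/(-18 + 396) = -59700/378 = -59700*1/378 = -9950/63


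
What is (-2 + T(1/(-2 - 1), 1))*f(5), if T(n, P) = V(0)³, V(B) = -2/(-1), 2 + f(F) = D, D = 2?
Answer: 0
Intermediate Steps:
f(F) = 0 (f(F) = -2 + 2 = 0)
V(B) = 2 (V(B) = -2*(-1) = 2)
T(n, P) = 8 (T(n, P) = 2³ = 8)
(-2 + T(1/(-2 - 1), 1))*f(5) = (-2 + 8)*0 = 6*0 = 0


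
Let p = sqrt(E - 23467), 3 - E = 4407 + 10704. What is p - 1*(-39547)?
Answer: 39547 + 5*I*sqrt(1543) ≈ 39547.0 + 196.41*I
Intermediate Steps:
E = -15108 (E = 3 - (4407 + 10704) = 3 - 1*15111 = 3 - 15111 = -15108)
p = 5*I*sqrt(1543) (p = sqrt(-15108 - 23467) = sqrt(-38575) = 5*I*sqrt(1543) ≈ 196.41*I)
p - 1*(-39547) = 5*I*sqrt(1543) - 1*(-39547) = 5*I*sqrt(1543) + 39547 = 39547 + 5*I*sqrt(1543)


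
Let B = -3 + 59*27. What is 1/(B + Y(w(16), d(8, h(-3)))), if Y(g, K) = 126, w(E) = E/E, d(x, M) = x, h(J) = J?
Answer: 1/1716 ≈ 0.00058275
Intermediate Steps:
w(E) = 1
B = 1590 (B = -3 + 1593 = 1590)
1/(B + Y(w(16), d(8, h(-3)))) = 1/(1590 + 126) = 1/1716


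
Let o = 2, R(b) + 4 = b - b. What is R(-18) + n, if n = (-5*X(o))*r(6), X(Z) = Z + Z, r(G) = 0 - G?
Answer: 116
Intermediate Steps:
R(b) = -4 (R(b) = -4 + (b - b) = -4 + 0 = -4)
r(G) = -G
X(Z) = 2*Z
n = 120 (n = (-10*2)*(-1*6) = -5*4*(-6) = -20*(-6) = 120)
R(-18) + n = -4 + 120 = 116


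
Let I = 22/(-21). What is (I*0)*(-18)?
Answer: 0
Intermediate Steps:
I = -22/21 (I = 22*(-1/21) = -22/21 ≈ -1.0476)
(I*0)*(-18) = -22/21*0*(-18) = 0*(-18) = 0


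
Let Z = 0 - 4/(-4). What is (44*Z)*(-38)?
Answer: -1672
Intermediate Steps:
Z = 1 (Z = 0 - 1/4*(-4) = 0 + 1 = 1)
(44*Z)*(-38) = (44*1)*(-38) = 44*(-38) = -1672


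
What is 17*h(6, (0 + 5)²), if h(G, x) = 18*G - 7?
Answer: 1717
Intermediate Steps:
h(G, x) = -7 + 18*G
17*h(6, (0 + 5)²) = 17*(-7 + 18*6) = 17*(-7 + 108) = 17*101 = 1717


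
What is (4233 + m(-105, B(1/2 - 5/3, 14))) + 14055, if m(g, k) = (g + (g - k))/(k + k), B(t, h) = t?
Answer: 36755/2 ≈ 18378.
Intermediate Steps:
m(g, k) = (-k + 2*g)/(2*k) (m(g, k) = (-k + 2*g)/((2*k)) = (-k + 2*g)*(1/(2*k)) = (-k + 2*g)/(2*k))
(4233 + m(-105, B(1/2 - 5/3, 14))) + 14055 = (4233 + (-105 - (1/2 - 5/3)/2)/(1/2 - 5/3)) + 14055 = (4233 + (-105 - 1/2*(-7/6))/(-7/6)) + 14055 = (4233 - 6*(-105 + 7/12)/7) + 14055 = (4233 - 6/7*(-1253/12)) + 14055 = (4233 + 179/2) + 14055 = 8645/2 + 14055 = 36755/2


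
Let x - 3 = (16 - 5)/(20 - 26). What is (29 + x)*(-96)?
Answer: -2896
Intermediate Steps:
x = 7/6 (x = 3 + (16 - 5)/(20 - 26) = 3 + 11/(-6) = 3 + 11*(-⅙) = 3 - 11/6 = 7/6 ≈ 1.1667)
(29 + x)*(-96) = (29 + 7/6)*(-96) = (181/6)*(-96) = -2896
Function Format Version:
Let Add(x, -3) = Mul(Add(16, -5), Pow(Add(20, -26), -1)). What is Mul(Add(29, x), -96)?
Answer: -2896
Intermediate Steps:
x = Rational(7, 6) (x = Add(3, Mul(Add(16, -5), Pow(Add(20, -26), -1))) = Add(3, Mul(11, Pow(-6, -1))) = Add(3, Mul(11, Rational(-1, 6))) = Add(3, Rational(-11, 6)) = Rational(7, 6) ≈ 1.1667)
Mul(Add(29, x), -96) = Mul(Add(29, Rational(7, 6)), -96) = Mul(Rational(181, 6), -96) = -2896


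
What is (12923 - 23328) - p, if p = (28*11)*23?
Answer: -17489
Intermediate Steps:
p = 7084 (p = 308*23 = 7084)
(12923 - 23328) - p = (12923 - 23328) - 1*7084 = -10405 - 7084 = -17489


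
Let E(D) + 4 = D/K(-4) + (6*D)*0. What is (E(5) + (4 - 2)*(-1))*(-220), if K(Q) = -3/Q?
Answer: -440/3 ≈ -146.67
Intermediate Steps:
E(D) = -4 + 4*D/3 (E(D) = -4 + (D/((-3/(-4))) + (6*D)*0) = -4 + (D/((-3*(-1/4))) + 0) = -4 + (D/(3/4) + 0) = -4 + (D*(4/3) + 0) = -4 + (4*D/3 + 0) = -4 + 4*D/3)
(E(5) + (4 - 2)*(-1))*(-220) = ((-4 + (4/3)*5) + (4 - 2)*(-1))*(-220) = ((-4 + 20/3) + 2*(-1))*(-220) = (8/3 - 2)*(-220) = (2/3)*(-220) = -440/3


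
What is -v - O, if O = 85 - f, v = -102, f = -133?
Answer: -116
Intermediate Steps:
O = 218 (O = 85 - 1*(-133) = 85 + 133 = 218)
-v - O = -1*(-102) - 1*218 = 102 - 218 = -116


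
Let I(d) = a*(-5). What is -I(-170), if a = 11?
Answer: 55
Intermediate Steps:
I(d) = -55 (I(d) = 11*(-5) = -55)
-I(-170) = -1*(-55) = 55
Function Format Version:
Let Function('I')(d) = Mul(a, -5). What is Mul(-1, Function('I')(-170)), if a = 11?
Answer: 55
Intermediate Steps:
Function('I')(d) = -55 (Function('I')(d) = Mul(11, -5) = -55)
Mul(-1, Function('I')(-170)) = Mul(-1, -55) = 55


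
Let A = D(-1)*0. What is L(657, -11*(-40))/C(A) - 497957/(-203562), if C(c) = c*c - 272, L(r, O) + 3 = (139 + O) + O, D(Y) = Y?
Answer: -2230459/1730277 ≈ -1.2891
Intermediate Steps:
A = 0 (A = -1*0 = 0)
L(r, O) = 136 + 2*O (L(r, O) = -3 + ((139 + O) + O) = -3 + (139 + 2*O) = 136 + 2*O)
C(c) = -272 + c**2 (C(c) = c**2 - 272 = -272 + c**2)
L(657, -11*(-40))/C(A) - 497957/(-203562) = (136 + 2*(-11*(-40)))/(-272 + 0**2) - 497957/(-203562) = (136 + 2*440)/(-272 + 0) - 497957*(-1/203562) = (136 + 880)/(-272) + 497957/203562 = 1016*(-1/272) + 497957/203562 = -127/34 + 497957/203562 = -2230459/1730277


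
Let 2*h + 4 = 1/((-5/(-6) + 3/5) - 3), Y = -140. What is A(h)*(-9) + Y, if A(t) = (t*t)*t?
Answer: -2879959/103823 ≈ -27.739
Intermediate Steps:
h = -109/47 (h = -2 + 1/(2*((-5/(-6) + 3/5) - 3)) = -2 + 1/(2*((-5*(-⅙) + 3*(⅕)) - 3)) = -2 + 1/(2*((⅚ + ⅗) - 3)) = -2 + 1/(2*(43/30 - 3)) = -2 + 1/(2*(-47/30)) = -2 + (½)*(-30/47) = -2 - 15/47 = -109/47 ≈ -2.3191)
A(t) = t³ (A(t) = t²*t = t³)
A(h)*(-9) + Y = (-109/47)³*(-9) - 140 = -1295029/103823*(-9) - 140 = 11655261/103823 - 140 = -2879959/103823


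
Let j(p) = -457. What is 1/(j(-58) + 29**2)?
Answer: 1/384 ≈ 0.0026042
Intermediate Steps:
1/(j(-58) + 29**2) = 1/(-457 + 29**2) = 1/(-457 + 841) = 1/384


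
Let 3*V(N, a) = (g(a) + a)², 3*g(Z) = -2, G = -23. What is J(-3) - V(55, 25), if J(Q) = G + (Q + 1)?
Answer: -6004/27 ≈ -222.37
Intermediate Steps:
g(Z) = -⅔ (g(Z) = (⅓)*(-2) = -⅔)
J(Q) = -22 + Q (J(Q) = -23 + (Q + 1) = -23 + (1 + Q) = -22 + Q)
V(N, a) = (-⅔ + a)²/3
J(-3) - V(55, 25) = (-22 - 3) - (-2 + 3*25)²/27 = -25 - (-2 + 75)²/27 = -25 - 73²/27 = -25 - 5329/27 = -6004/27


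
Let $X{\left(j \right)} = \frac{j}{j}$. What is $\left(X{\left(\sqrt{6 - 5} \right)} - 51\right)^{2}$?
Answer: $2500$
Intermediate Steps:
$X{\left(j \right)} = 1$
$\left(X{\left(\sqrt{6 - 5} \right)} - 51\right)^{2} = \left(1 - 51\right)^{2} = \left(-50\right)^{2} = 2500$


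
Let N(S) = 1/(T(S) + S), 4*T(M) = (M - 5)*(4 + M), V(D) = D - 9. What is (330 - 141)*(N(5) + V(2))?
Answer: -6426/5 ≈ -1285.2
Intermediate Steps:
V(D) = -9 + D
T(M) = (-5 + M)*(4 + M)/4 (T(M) = ((M - 5)*(4 + M))/4 = ((-5 + M)*(4 + M))/4 = (-5 + M)*(4 + M)/4)
N(S) = 1/(-5 + S²/4 + 3*S/4) (N(S) = 1/((-5 - S/4 + S²/4) + S) = 1/(-5 + S²/4 + 3*S/4))
(330 - 141)*(N(5) + V(2)) = (330 - 141)*(4/(-20 + 5² + 3*5) + (-9 + 2)) = 189*(4/(-20 + 25 + 15) - 7) = 189*(4/20 - 7) = 189*(4*(1/20) - 7) = 189*(⅕ - 7) = 189*(-34/5) = -6426/5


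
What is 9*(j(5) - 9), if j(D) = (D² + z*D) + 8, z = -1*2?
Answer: 126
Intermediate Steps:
z = -2
j(D) = 8 + D² - 2*D (j(D) = (D² - 2*D) + 8 = 8 + D² - 2*D)
9*(j(5) - 9) = 9*((8 + 5² - 2*5) - 9) = 9*((8 + 25 - 10) - 9) = 9*(23 - 9) = 9*14 = 126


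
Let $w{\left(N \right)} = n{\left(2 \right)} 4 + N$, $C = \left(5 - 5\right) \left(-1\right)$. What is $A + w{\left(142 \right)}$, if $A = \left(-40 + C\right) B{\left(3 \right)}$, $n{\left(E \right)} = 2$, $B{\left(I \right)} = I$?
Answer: $30$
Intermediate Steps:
$C = 0$ ($C = 0 \left(-1\right) = 0$)
$w{\left(N \right)} = 8 + N$ ($w{\left(N \right)} = 2 \cdot 4 + N = 8 + N$)
$A = -120$ ($A = \left(-40 + 0\right) 3 = \left(-40\right) 3 = -120$)
$A + w{\left(142 \right)} = -120 + \left(8 + 142\right) = -120 + 150 = 30$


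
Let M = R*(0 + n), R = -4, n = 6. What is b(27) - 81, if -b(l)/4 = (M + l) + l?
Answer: -201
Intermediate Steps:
M = -24 (M = -4*(0 + 6) = -4*6 = -24)
b(l) = 96 - 8*l (b(l) = -4*((-24 + l) + l) = -4*(-24 + 2*l) = 96 - 8*l)
b(27) - 81 = (96 - 8*27) - 81 = (96 - 216) - 81 = -120 - 81 = -201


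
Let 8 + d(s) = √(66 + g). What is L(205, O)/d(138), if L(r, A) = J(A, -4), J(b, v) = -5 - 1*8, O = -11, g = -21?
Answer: 104/19 + 39*√5/19 ≈ 10.064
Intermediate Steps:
J(b, v) = -13 (J(b, v) = -5 - 8 = -13)
L(r, A) = -13
d(s) = -8 + 3*√5 (d(s) = -8 + √(66 - 21) = -8 + √45 = -8 + 3*√5)
L(205, O)/d(138) = -13/(-8 + 3*√5)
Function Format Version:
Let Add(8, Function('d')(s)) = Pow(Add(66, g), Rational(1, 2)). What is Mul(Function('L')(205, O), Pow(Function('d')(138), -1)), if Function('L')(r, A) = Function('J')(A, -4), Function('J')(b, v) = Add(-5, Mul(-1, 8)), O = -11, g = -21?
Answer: Add(Rational(104, 19), Mul(Rational(39, 19), Pow(5, Rational(1, 2)))) ≈ 10.064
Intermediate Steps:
Function('J')(b, v) = -13 (Function('J')(b, v) = Add(-5, -8) = -13)
Function('L')(r, A) = -13
Function('d')(s) = Add(-8, Mul(3, Pow(5, Rational(1, 2)))) (Function('d')(s) = Add(-8, Pow(Add(66, -21), Rational(1, 2))) = Add(-8, Pow(45, Rational(1, 2))) = Add(-8, Mul(3, Pow(5, Rational(1, 2)))))
Mul(Function('L')(205, O), Pow(Function('d')(138), -1)) = Mul(-13, Pow(Add(-8, Mul(3, Pow(5, Rational(1, 2)))), -1))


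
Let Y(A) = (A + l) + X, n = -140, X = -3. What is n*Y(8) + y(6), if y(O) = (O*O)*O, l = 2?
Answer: -764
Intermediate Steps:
y(O) = O**3 (y(O) = O**2*O = O**3)
Y(A) = -1 + A (Y(A) = (A + 2) - 3 = (2 + A) - 3 = -1 + A)
n*Y(8) + y(6) = -140*(-1 + 8) + 6**3 = -140*7 + 216 = -980 + 216 = -764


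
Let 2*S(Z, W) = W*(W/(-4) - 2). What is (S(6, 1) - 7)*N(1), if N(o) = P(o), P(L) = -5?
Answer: 325/8 ≈ 40.625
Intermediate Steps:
N(o) = -5
S(Z, W) = W*(-2 - W/4)/2 (S(Z, W) = (W*(W/(-4) - 2))/2 = (W*(W*(-¼) - 2))/2 = (W*(-W/4 - 2))/2 = (W*(-2 - W/4))/2 = W*(-2 - W/4)/2)
(S(6, 1) - 7)*N(1) = (-⅛*1*(8 + 1) - 7)*(-5) = (-⅛*1*9 - 7)*(-5) = (-9/8 - 7)*(-5) = -65/8*(-5) = 325/8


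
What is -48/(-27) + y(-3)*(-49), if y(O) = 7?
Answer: -3071/9 ≈ -341.22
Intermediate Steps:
-48/(-27) + y(-3)*(-49) = -48/(-27) + 7*(-49) = -48*(-1/27) - 343 = 16/9 - 343 = -3071/9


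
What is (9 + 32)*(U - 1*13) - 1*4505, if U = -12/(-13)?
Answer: -65002/13 ≈ -5000.2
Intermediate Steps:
U = 12/13 (U = -12*(-1/13) = 12/13 ≈ 0.92308)
(9 + 32)*(U - 1*13) - 1*4505 = (9 + 32)*(12/13 - 1*13) - 1*4505 = 41*(12/13 - 13) - 4505 = 41*(-157/13) - 4505 = -6437/13 - 4505 = -65002/13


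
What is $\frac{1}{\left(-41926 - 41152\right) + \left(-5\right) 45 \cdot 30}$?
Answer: $- \frac{1}{89828} \approx -1.1132 \cdot 10^{-5}$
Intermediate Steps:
$\frac{1}{\left(-41926 - 41152\right) + \left(-5\right) 45 \cdot 30} = \frac{1}{\left(-41926 - 41152\right) - 6750} = \frac{1}{-83078 - 6750} = \frac{1}{-89828} = - \frac{1}{89828}$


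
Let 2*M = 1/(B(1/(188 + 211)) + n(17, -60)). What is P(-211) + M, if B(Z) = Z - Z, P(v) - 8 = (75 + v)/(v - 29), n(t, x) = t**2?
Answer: 37144/4335 ≈ 8.5684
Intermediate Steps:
P(v) = 8 + (75 + v)/(-29 + v) (P(v) = 8 + (75 + v)/(v - 29) = 8 + (75 + v)/(-29 + v))
B(Z) = 0
M = 1/578 (M = 1/(2*(0 + 17**2)) = 1/(2*(0 + 289)) = (1/2)/289 = (1/2)*(1/289) = 1/578 ≈ 0.0017301)
P(-211) + M = (-157 + 9*(-211))/(-29 - 211) + 1/578 = (-157 - 1899)/(-240) + 1/578 = -1/240*(-2056) + 1/578 = 257/30 + 1/578 = 37144/4335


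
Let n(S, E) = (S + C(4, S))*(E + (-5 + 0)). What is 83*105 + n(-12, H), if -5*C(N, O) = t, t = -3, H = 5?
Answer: 8715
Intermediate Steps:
C(N, O) = ⅗ (C(N, O) = -⅕*(-3) = ⅗)
n(S, E) = (-5 + E)*(⅗ + S) (n(S, E) = (S + ⅗)*(E + (-5 + 0)) = (⅗ + S)*(E - 5) = (⅗ + S)*(-5 + E) = (-5 + E)*(⅗ + S))
83*105 + n(-12, H) = 83*105 + (-3 - 5*(-12) + (⅗)*5 + 5*(-12)) = 8715 + (-3 + 60 + 3 - 60) = 8715 + 0 = 8715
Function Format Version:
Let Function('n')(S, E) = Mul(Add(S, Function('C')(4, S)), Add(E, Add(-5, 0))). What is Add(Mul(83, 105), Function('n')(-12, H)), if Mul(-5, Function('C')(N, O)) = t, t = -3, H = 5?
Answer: 8715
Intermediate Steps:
Function('C')(N, O) = Rational(3, 5) (Function('C')(N, O) = Mul(Rational(-1, 5), -3) = Rational(3, 5))
Function('n')(S, E) = Mul(Add(-5, E), Add(Rational(3, 5), S)) (Function('n')(S, E) = Mul(Add(S, Rational(3, 5)), Add(E, Add(-5, 0))) = Mul(Add(Rational(3, 5), S), Add(E, -5)) = Mul(Add(Rational(3, 5), S), Add(-5, E)) = Mul(Add(-5, E), Add(Rational(3, 5), S)))
Add(Mul(83, 105), Function('n')(-12, H)) = Add(Mul(83, 105), Add(-3, Mul(-5, -12), Mul(Rational(3, 5), 5), Mul(5, -12))) = Add(8715, Add(-3, 60, 3, -60)) = Add(8715, 0) = 8715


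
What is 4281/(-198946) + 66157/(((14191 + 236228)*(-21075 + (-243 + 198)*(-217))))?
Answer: -233422622281/10835819196345 ≈ -0.021542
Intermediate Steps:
4281/(-198946) + 66157/(((14191 + 236228)*(-21075 + (-243 + 198)*(-217)))) = 4281*(-1/198946) + 66157/((250419*(-21075 - 45*(-217)))) = -4281/198946 + 66157/((250419*(-21075 + 9765))) = -4281/198946 + 66157/((250419*(-11310))) = -4281/198946 + 66157/(-2832238890) = -4281/198946 + 66157*(-1/2832238890) = -4281/198946 - 5089/217864530 = -233422622281/10835819196345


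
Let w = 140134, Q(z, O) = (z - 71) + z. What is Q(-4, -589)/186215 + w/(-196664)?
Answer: -13055294633/18310893380 ≈ -0.71298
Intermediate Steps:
Q(z, O) = -71 + 2*z (Q(z, O) = (-71 + z) + z = -71 + 2*z)
Q(-4, -589)/186215 + w/(-196664) = (-71 + 2*(-4))/186215 + 140134/(-196664) = (-71 - 8)*(1/186215) + 140134*(-1/196664) = -79*1/186215 - 70067/98332 = -79/186215 - 70067/98332 = -13055294633/18310893380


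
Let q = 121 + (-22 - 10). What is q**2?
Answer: 7921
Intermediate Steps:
q = 89 (q = 121 - 32 = 89)
q**2 = 89**2 = 7921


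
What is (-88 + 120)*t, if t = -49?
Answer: -1568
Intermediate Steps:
(-88 + 120)*t = (-88 + 120)*(-49) = 32*(-49) = -1568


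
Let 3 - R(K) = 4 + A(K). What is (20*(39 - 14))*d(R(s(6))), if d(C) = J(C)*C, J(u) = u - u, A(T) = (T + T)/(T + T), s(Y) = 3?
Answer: 0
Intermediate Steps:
A(T) = 1 (A(T) = (2*T)/((2*T)) = (2*T)*(1/(2*T)) = 1)
J(u) = 0
R(K) = -2 (R(K) = 3 - (4 + 1) = 3 - 1*5 = 3 - 5 = -2)
d(C) = 0 (d(C) = 0*C = 0)
(20*(39 - 14))*d(R(s(6))) = (20*(39 - 14))*0 = (20*25)*0 = 500*0 = 0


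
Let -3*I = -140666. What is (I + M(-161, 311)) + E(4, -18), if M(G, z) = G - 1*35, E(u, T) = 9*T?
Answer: 139592/3 ≈ 46531.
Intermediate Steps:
I = 140666/3 (I = -⅓*(-140666) = 140666/3 ≈ 46889.)
M(G, z) = -35 + G (M(G, z) = G - 35 = -35 + G)
(I + M(-161, 311)) + E(4, -18) = (140666/3 + (-35 - 161)) + 9*(-18) = (140666/3 - 196) - 162 = 140078/3 - 162 = 139592/3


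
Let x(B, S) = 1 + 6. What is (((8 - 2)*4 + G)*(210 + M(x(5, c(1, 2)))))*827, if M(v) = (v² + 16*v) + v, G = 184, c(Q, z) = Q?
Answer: 65022048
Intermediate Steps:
x(B, S) = 7
M(v) = v² + 17*v
(((8 - 2)*4 + G)*(210 + M(x(5, c(1, 2)))))*827 = (((8 - 2)*4 + 184)*(210 + 7*(17 + 7)))*827 = ((6*4 + 184)*(210 + 7*24))*827 = ((24 + 184)*(210 + 168))*827 = (208*378)*827 = 78624*827 = 65022048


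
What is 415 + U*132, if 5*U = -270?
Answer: -6713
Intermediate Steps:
U = -54 (U = (⅕)*(-270) = -54)
415 + U*132 = 415 - 54*132 = 415 - 7128 = -6713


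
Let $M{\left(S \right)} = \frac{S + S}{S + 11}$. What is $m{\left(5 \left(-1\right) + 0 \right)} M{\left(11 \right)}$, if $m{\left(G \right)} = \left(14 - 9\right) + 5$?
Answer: $10$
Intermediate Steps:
$M{\left(S \right)} = \frac{2 S}{11 + S}$
$m{\left(G \right)} = 10$ ($m{\left(G \right)} = 5 + 5 = 10$)
$m{\left(5 \left(-1\right) + 0 \right)} M{\left(11 \right)} = 10 \cdot 2 \cdot 11 \frac{1}{11 + 11} = 10 \cdot 2 \cdot 11 \cdot \frac{1}{22} = 10 \cdot 1 = 10$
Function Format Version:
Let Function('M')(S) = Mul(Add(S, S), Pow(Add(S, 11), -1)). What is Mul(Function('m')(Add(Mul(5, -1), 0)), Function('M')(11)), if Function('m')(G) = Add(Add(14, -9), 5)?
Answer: 10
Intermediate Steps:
Function('M')(S) = Mul(2, S, Pow(Add(11, S), -1)) (Function('M')(S) = Mul(Mul(2, S), Pow(Add(11, S), -1)) = Mul(2, S, Pow(Add(11, S), -1)))
Function('m')(G) = 10 (Function('m')(G) = Add(5, 5) = 10)
Mul(Function('m')(Add(Mul(5, -1), 0)), Function('M')(11)) = Mul(10, Mul(2, 11, Pow(Add(11, 11), -1))) = Mul(10, Mul(2, 11, Pow(22, -1))) = Mul(10, Mul(2, 11, Rational(1, 22))) = Mul(10, 1) = 10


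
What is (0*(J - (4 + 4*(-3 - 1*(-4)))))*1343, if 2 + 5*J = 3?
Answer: 0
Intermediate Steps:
J = 1/5 (J = -2/5 + (1/5)*3 = -2/5 + 3/5 = 1/5 ≈ 0.20000)
(0*(J - (4 + 4*(-3 - 1*(-4)))))*1343 = (0*(1/5 - (4 + 4*(-3 - 1*(-4)))))*1343 = (0*(1/5 - (4 + 4*(-3 + 4))))*1343 = (0*(1/5 - (4 + 4*1)))*1343 = (0*(1/5 - (4 + 4)))*1343 = (0*(1/5 - 1*8))*1343 = (0*(1/5 - 8))*1343 = (0*(-39/5))*1343 = 0*1343 = 0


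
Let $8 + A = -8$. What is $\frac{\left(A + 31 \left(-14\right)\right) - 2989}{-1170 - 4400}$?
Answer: $\frac{3439}{5570} \approx 0.61741$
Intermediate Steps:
$A = -16$ ($A = -8 - 8 = -16$)
$\frac{\left(A + 31 \left(-14\right)\right) - 2989}{-1170 - 4400} = \frac{\left(-16 + 31 \left(-14\right)\right) - 2989}{-1170 - 4400} = \frac{\left(-16 - 434\right) - 2989}{-5570} = \left(-450 - 2989\right) \left(- \frac{1}{5570}\right) = \left(-3439\right) \left(- \frac{1}{5570}\right) = \frac{3439}{5570}$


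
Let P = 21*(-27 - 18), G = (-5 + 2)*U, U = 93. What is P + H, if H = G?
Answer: -1224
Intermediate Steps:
G = -279 (G = (-5 + 2)*93 = -3*93 = -279)
H = -279
P = -945 (P = 21*(-45) = -945)
P + H = -945 - 279 = -1224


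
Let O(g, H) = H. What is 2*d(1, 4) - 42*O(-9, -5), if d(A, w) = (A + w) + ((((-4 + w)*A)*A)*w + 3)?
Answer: 226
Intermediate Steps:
d(A, w) = 3 + A + w + w*A**2*(-4 + w) (d(A, w) = (A + w) + (((A*(-4 + w))*A)*w + 3) = (A + w) + ((A**2*(-4 + w))*w + 3) = (A + w) + (w*A**2*(-4 + w) + 3) = (A + w) + (3 + w*A**2*(-4 + w)) = 3 + A + w + w*A**2*(-4 + w))
2*d(1, 4) - 42*O(-9, -5) = 2*(3 + 1 + 4 + 1**2*4**2 - 4*4*1**2) - 42*(-5) = 2*(3 + 1 + 4 + 1*16 - 4*4*1) + 210 = 2*(3 + 1 + 4 + 16 - 16) + 210 = 2*8 + 210 = 16 + 210 = 226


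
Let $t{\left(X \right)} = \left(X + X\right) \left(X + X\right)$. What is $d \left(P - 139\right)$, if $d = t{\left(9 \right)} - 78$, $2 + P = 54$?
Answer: $-21402$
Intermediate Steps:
$t{\left(X \right)} = 4 X^{2}$ ($t{\left(X \right)} = 2 X 2 X = 4 X^{2}$)
$P = 52$ ($P = -2 + 54 = 52$)
$d = 246$ ($d = 4 \cdot 9^{2} - 78 = 4 \cdot 81 - 78 = 324 - 78 = 246$)
$d \left(P - 139\right) = 246 \left(52 - 139\right) = 246 \left(-87\right) = -21402$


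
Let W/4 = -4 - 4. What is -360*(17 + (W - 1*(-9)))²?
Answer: -12960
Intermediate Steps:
W = -32 (W = 4*(-4 - 4) = 4*(-8) = -32)
-360*(17 + (W - 1*(-9)))² = -360*(17 + (-32 - 1*(-9)))² = -360*(17 + (-32 + 9))² = -360*(17 - 23)² = -360*(-6)² = -360*36 = -12960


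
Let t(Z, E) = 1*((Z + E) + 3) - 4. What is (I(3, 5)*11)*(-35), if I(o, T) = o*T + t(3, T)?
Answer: -8470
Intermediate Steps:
t(Z, E) = -1 + E + Z (t(Z, E) = 1*((E + Z) + 3) - 4 = 1*(3 + E + Z) - 4 = (3 + E + Z) - 4 = -1 + E + Z)
I(o, T) = 2 + T + T*o (I(o, T) = o*T + (-1 + T + 3) = T*o + (2 + T) = 2 + T + T*o)
(I(3, 5)*11)*(-35) = ((2 + 5 + 5*3)*11)*(-35) = ((2 + 5 + 15)*11)*(-35) = (22*11)*(-35) = 242*(-35) = -8470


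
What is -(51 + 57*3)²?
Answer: -49284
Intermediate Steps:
-(51 + 57*3)² = -(51 + 171)² = -1*222² = -1*49284 = -49284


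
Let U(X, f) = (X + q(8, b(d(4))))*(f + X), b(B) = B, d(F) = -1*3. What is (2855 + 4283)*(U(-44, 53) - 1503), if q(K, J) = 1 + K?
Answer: -12976884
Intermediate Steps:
d(F) = -3
U(X, f) = (9 + X)*(X + f) (U(X, f) = (X + (1 + 8))*(f + X) = (X + 9)*(X + f) = (9 + X)*(X + f))
(2855 + 4283)*(U(-44, 53) - 1503) = (2855 + 4283)*(((-44)**2 + 9*(-44) + 9*53 - 44*53) - 1503) = 7138*((1936 - 396 + 477 - 2332) - 1503) = 7138*(-315 - 1503) = 7138*(-1818) = -12976884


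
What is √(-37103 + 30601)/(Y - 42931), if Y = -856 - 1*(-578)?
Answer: -I*√6502/43209 ≈ -0.0018662*I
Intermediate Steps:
Y = -278 (Y = -856 + 578 = -278)
√(-37103 + 30601)/(Y - 42931) = √(-37103 + 30601)/(-278 - 42931) = √(-6502)/(-43209) = (I*√6502)*(-1/43209) = -I*√6502/43209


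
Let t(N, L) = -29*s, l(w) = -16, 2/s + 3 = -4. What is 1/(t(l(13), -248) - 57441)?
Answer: -7/402029 ≈ -1.7412e-5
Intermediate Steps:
s = -2/7 (s = 2/(-3 - 4) = 2/(-7) = 2*(-1/7) = -2/7 ≈ -0.28571)
t(N, L) = 58/7 (t(N, L) = -29*(-2/7) = 58/7)
1/(t(l(13), -248) - 57441) = 1/(58/7 - 57441) = 1/(-402029/7) = -7/402029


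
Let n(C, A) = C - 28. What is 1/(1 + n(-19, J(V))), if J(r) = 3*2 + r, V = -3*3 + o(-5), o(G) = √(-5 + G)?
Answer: -1/46 ≈ -0.021739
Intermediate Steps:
V = -9 + I*√10 (V = -3*3 + √(-5 - 5) = -9 + √(-10) = -9 + I*√10 ≈ -9.0 + 3.1623*I)
J(r) = 6 + r
n(C, A) = -28 + C
1/(1 + n(-19, J(V))) = 1/(1 + (-28 - 19)) = 1/(1 - 47) = 1/(-46) = -1/46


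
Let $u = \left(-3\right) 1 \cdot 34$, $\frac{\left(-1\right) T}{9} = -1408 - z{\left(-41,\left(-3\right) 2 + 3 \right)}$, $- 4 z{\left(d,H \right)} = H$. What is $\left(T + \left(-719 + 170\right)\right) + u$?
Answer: $\frac{48111}{4} \approx 12028.0$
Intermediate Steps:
$z{\left(d,H \right)} = - \frac{H}{4}$
$T = \frac{50715}{4}$ ($T = - 9 \left(-1408 - - \frac{\left(-3\right) 2 + 3}{4}\right) = - 9 \left(-1408 - - \frac{-6 + 3}{4}\right) = - 9 \left(-1408 - \left(- \frac{1}{4}\right) \left(-3\right)\right) = - 9 \left(-1408 - \frac{3}{4}\right) = \left(-9\right) \left(- \frac{5635}{4}\right) = \frac{50715}{4} \approx 12679.0$)
$u = -102$ ($u = \left(-3\right) 34 = -102$)
$\left(T + \left(-719 + 170\right)\right) + u = \left(\frac{50715}{4} + \left(-719 + 170\right)\right) - 102 = \left(\frac{50715}{4} - 549\right) - 102 = \frac{48519}{4} - 102 = \frac{48111}{4}$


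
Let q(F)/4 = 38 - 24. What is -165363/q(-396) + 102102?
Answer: 5552349/56 ≈ 99149.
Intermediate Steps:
q(F) = 56 (q(F) = 4*(38 - 24) = 4*14 = 56)
-165363/q(-396) + 102102 = -165363/56 + 102102 = 5552349/56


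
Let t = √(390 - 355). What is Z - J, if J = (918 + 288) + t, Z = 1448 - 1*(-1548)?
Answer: 1790 - √35 ≈ 1784.1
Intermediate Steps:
Z = 2996 (Z = 1448 + 1548 = 2996)
t = √35 ≈ 5.9161
J = 1206 + √35 (J = (918 + 288) + √35 = 1206 + √35 ≈ 1211.9)
Z - J = 2996 - (1206 + √35) = 2996 + (-1206 - √35) = 1790 - √35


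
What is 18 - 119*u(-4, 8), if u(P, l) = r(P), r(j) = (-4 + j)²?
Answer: -7598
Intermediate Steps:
u(P, l) = (-4 + P)²
18 - 119*u(-4, 8) = 18 - 119*(-4 - 4)² = 18 - 119*(-8)² = 18 - 119*64 = 18 - 7616 = -7598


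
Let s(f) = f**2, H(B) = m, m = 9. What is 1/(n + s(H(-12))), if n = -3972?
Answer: -1/3891 ≈ -0.00025700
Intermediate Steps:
H(B) = 9
1/(n + s(H(-12))) = 1/(-3972 + 9**2) = 1/(-3972 + 81) = 1/(-3891) = -1/3891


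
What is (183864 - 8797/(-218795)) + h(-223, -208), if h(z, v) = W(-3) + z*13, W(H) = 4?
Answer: 39595121152/218795 ≈ 1.8097e+5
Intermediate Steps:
h(z, v) = 4 + 13*z (h(z, v) = 4 + z*13 = 4 + 13*z)
(183864 - 8797/(-218795)) + h(-223, -208) = (183864 - 8797/(-218795)) + (4 + 13*(-223)) = (183864 - 8797*(-1/218795)) + (4 - 2899) = (183864 + 8797/218795) - 2895 = 40228532677/218795 - 2895 = 39595121152/218795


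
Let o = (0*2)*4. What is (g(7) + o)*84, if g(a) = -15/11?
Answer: -1260/11 ≈ -114.55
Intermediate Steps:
g(a) = -15/11 (g(a) = -15*1/11 = -15/11)
o = 0 (o = 0*4 = 0)
(g(7) + o)*84 = (-15/11 + 0)*84 = -15/11*84 = -1260/11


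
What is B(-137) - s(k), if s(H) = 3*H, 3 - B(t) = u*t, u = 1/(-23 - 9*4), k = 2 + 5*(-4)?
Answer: 3226/59 ≈ 54.678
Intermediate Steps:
k = -18 (k = 2 - 20 = -18)
u = -1/59 (u = 1/(-23 - 36) = 1/(-59) = -1/59 ≈ -0.016949)
B(t) = 3 + t/59 (B(t) = 3 - (-1)*t/59 = 3 + t/59)
B(-137) - s(k) = (3 + (1/59)*(-137)) - 3*(-18) = (3 - 137/59) - 1*(-54) = 40/59 + 54 = 3226/59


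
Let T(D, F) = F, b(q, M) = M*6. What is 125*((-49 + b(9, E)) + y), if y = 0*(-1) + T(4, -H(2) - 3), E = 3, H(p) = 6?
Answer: -5000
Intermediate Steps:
b(q, M) = 6*M
y = -9 (y = 0*(-1) + (-1*6 - 3) = 0 + (-6 - 3) = 0 - 9 = -9)
125*((-49 + b(9, E)) + y) = 125*((-49 + 6*3) - 9) = 125*((-49 + 18) - 9) = 125*(-31 - 9) = 125*(-40) = -5000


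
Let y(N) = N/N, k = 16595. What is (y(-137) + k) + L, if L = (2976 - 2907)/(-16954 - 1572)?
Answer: 307457427/18526 ≈ 16596.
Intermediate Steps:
L = -69/18526 (L = 69/(-18526) = 69*(-1/18526) = -69/18526 ≈ -0.0037245)
y(N) = 1
(y(-137) + k) + L = (1 + 16595) - 69/18526 = 16596 - 69/18526 = 307457427/18526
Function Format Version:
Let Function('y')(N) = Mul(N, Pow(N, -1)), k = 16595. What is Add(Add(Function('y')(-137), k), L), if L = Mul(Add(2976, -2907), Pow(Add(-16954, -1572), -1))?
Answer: Rational(307457427, 18526) ≈ 16596.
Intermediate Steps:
L = Rational(-69, 18526) (L = Mul(69, Pow(-18526, -1)) = Mul(69, Rational(-1, 18526)) = Rational(-69, 18526) ≈ -0.0037245)
Function('y')(N) = 1
Add(Add(Function('y')(-137), k), L) = Add(Add(1, 16595), Rational(-69, 18526)) = Add(16596, Rational(-69, 18526)) = Rational(307457427, 18526)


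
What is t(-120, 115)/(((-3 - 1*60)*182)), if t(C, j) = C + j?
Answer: 5/11466 ≈ 0.00043607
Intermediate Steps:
t(-120, 115)/(((-3 - 1*60)*182)) = (-120 + 115)/(((-3 - 1*60)*182)) = -5*1/(182*(-3 - 60)) = -5/((-63*182)) = -5/(-11466) = -5*(-1/11466) = 5/11466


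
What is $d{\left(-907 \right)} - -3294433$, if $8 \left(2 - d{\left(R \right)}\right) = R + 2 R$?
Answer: $\frac{26358201}{8} \approx 3.2948 \cdot 10^{6}$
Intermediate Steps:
$d{\left(R \right)} = 2 - \frac{3 R}{8}$ ($d{\left(R \right)} = 2 - \frac{R + 2 R}{8} = 2 - \frac{3 R}{8}$)
$d{\left(-907 \right)} - -3294433 = \left(2 - - \frac{2721}{8}\right) - -3294433 = \left(2 + \frac{2721}{8}\right) + 3294433 = \frac{2737}{8} + 3294433 = \frac{26358201}{8}$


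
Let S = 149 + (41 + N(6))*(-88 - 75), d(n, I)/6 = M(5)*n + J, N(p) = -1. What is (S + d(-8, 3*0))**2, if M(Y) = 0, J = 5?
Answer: 40208281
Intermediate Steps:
d(n, I) = 30 (d(n, I) = 6*(0*n + 5) = 6*(0 + 5) = 6*5 = 30)
S = -6371 (S = 149 + (41 - 1)*(-88 - 75) = 149 + 40*(-163) = 149 - 6520 = -6371)
(S + d(-8, 3*0))**2 = (-6371 + 30)**2 = (-6341)**2 = 40208281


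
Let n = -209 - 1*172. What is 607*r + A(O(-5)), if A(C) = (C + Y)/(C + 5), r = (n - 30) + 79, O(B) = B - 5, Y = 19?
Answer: -1007629/5 ≈ -2.0153e+5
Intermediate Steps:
O(B) = -5 + B
n = -381 (n = -209 - 172 = -381)
r = -332 (r = (-381 - 30) + 79 = -411 + 79 = -332)
A(C) = (19 + C)/(5 + C) (A(C) = (C + 19)/(C + 5) = (19 + C)/(5 + C))
607*r + A(O(-5)) = 607*(-332) + (19 + (-5 - 5))/(5 + (-5 - 5)) = -201524 + (19 - 10)/(5 - 10) = -201524 + 9/(-5) = -201524 - ⅕*9 = -201524 - 9/5 = -1007629/5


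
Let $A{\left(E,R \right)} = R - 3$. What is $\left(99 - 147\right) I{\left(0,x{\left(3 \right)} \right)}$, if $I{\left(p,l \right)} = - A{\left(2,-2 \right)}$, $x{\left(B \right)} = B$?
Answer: $-240$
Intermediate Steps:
$A{\left(E,R \right)} = -3 + R$ ($A{\left(E,R \right)} = R - 3 = -3 + R$)
$I{\left(p,l \right)} = 5$ ($I{\left(p,l \right)} = - (-3 - 2) = \left(-1\right) \left(-5\right) = 5$)
$\left(99 - 147\right) I{\left(0,x{\left(3 \right)} \right)} = \left(99 - 147\right) 5 = \left(-48\right) 5 = -240$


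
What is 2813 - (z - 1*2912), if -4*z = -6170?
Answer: 8365/2 ≈ 4182.5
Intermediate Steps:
z = 3085/2 (z = -1/4*(-6170) = 3085/2 ≈ 1542.5)
2813 - (z - 1*2912) = 2813 - (3085/2 - 1*2912) = 2813 - (3085/2 - 2912) = 2813 - 1*(-2739/2) = 2813 + 2739/2 = 8365/2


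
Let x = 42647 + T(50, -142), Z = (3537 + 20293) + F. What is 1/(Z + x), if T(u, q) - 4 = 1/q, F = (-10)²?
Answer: 142/9454501 ≈ 1.5019e-5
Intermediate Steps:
F = 100
Z = 23930 (Z = (3537 + 20293) + 100 = 23830 + 100 = 23930)
T(u, q) = 4 + 1/q
x = 6056441/142 (x = 42647 + (4 + 1/(-142)) = 42647 + (4 - 1/142) = 42647 + 567/142 = 6056441/142 ≈ 42651.)
1/(Z + x) = 1/(23930 + 6056441/142) = 1/(9454501/142) = 142/9454501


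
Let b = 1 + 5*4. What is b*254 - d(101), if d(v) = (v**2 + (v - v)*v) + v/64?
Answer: -311589/64 ≈ -4868.6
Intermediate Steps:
b = 21 (b = 1 + 20 = 21)
d(v) = v**2 + v/64 (d(v) = (v**2 + 0*v) + v*(1/64) = (v**2 + 0) + v/64 = v**2 + v/64)
b*254 - d(101) = 21*254 - 101*(1/64 + 101) = 5334 - 101*6465/64 = 5334 - 1*652965/64 = 5334 - 652965/64 = -311589/64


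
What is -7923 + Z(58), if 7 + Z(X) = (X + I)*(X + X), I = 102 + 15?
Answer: 12370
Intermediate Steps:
I = 117
Z(X) = -7 + 2*X*(117 + X) (Z(X) = -7 + (X + 117)*(X + X) = -7 + (117 + X)*(2*X) = -7 + 2*X*(117 + X))
-7923 + Z(58) = -7923 + (-7 + 2*58**2 + 234*58) = -7923 + (-7 + 2*3364 + 13572) = -7923 + (-7 + 6728 + 13572) = -7923 + 20293 = 12370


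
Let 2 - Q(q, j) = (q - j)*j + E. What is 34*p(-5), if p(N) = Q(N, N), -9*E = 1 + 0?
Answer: 646/9 ≈ 71.778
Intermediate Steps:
E = -1/9 (E = -(1 + 0)/9 = -1/9*1 = -1/9 ≈ -0.11111)
Q(q, j) = 19/9 - j*(q - j) (Q(q, j) = 2 - ((q - j)*j - 1/9) = 2 - (j*(q - j) - 1/9) = 2 - (-1/9 + j*(q - j)) = 2 + (1/9 - j*(q - j)) = 19/9 - j*(q - j))
p(N) = 19/9 (p(N) = 19/9 + N**2 - N*N = 19/9 + N**2 - N**2 = 19/9)
34*p(-5) = 34*(19/9) = 646/9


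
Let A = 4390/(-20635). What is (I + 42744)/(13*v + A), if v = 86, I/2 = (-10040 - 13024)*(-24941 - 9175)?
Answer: 1623712014546/1153277 ≈ 1.4079e+6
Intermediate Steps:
I = 1573702848 (I = 2*((-10040 - 13024)*(-24941 - 9175)) = 2*(-23064*(-34116)) = 2*786851424 = 1573702848)
A = -878/4127 (A = 4390*(-1/20635) = -878/4127 ≈ -0.21275)
(I + 42744)/(13*v + A) = (1573702848 + 42744)/(13*86 - 878/4127) = 1573745592/(1118 - 878/4127) = 1573745592/(4613108/4127) = 1573745592*(4127/4613108) = 1623712014546/1153277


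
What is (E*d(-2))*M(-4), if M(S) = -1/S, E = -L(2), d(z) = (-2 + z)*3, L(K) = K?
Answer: 6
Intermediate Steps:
d(z) = -6 + 3*z
E = -2 (E = -1*2 = -2)
(E*d(-2))*M(-4) = (-2*(-6 + 3*(-2)))*(-1/(-4)) = (-2*(-6 - 6))*(-1*(-¼)) = -2*(-12)*(¼) = 24*(¼) = 6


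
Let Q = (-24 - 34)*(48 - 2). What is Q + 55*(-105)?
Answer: -8443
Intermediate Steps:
Q = -2668 (Q = -58*46 = -2668)
Q + 55*(-105) = -2668 + 55*(-105) = -2668 - 5775 = -8443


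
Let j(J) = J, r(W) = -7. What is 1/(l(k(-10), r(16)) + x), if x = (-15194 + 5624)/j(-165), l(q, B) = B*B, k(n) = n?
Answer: 1/107 ≈ 0.0093458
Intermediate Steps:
l(q, B) = B**2
x = 58 (x = (-15194 + 5624)/(-165) = -9570*(-1/165) = 58)
1/(l(k(-10), r(16)) + x) = 1/((-7)**2 + 58) = 1/(49 + 58) = 1/107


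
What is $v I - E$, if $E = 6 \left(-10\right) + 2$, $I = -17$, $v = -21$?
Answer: $415$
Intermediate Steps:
$E = -58$ ($E = -60 + 2 = -58$)
$v I - E = \left(-21\right) \left(-17\right) - -58 = 357 + 58 = 415$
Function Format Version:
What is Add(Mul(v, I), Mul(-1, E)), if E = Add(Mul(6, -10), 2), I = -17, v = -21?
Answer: 415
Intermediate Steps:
E = -58 (E = Add(-60, 2) = -58)
Add(Mul(v, I), Mul(-1, E)) = Add(Mul(-21, -17), Mul(-1, -58)) = Add(357, 58) = 415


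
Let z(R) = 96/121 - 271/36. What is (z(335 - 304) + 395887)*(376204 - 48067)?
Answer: 188619101864623/1452 ≈ 1.2990e+11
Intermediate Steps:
z(R) = -29335/4356 (z(R) = 96*(1/121) - 271*1/36 = 96/121 - 271/36 = -29335/4356)
(z(335 - 304) + 395887)*(376204 - 48067) = (-29335/4356 + 395887)*(376204 - 48067) = (1724454437/4356)*328137 = 188619101864623/1452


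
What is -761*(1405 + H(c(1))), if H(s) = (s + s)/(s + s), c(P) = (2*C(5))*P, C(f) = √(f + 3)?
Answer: -1069966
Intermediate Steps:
C(f) = √(3 + f)
c(P) = 4*P*√2 (c(P) = (2*√(3 + 5))*P = (2*√8)*P = (2*(2*√2))*P = (4*√2)*P = 4*P*√2)
H(s) = 1 (H(s) = (2*s)/((2*s)) = (2*s)*(1/(2*s)) = 1)
-761*(1405 + H(c(1))) = -761*(1405 + 1) = -761*1406 = -1069966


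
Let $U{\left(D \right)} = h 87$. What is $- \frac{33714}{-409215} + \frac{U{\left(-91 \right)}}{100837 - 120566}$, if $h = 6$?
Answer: $\frac{150511092}{2691134245} \approx 0.055928$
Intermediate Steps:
$U{\left(D \right)} = 522$ ($U{\left(D \right)} = 6 \cdot 87 = 522$)
$- \frac{33714}{-409215} + \frac{U{\left(-91 \right)}}{100837 - 120566} = - \frac{33714}{-409215} + \frac{522}{100837 - 120566} = \left(-33714\right) \left(- \frac{1}{409215}\right) + \frac{522}{100837 - 120566} = \frac{11238}{136405} + \frac{522}{-19729} = \frac{11238}{136405} + 522 \left(- \frac{1}{19729}\right) = \frac{11238}{136405} - \frac{522}{19729} = \frac{150511092}{2691134245}$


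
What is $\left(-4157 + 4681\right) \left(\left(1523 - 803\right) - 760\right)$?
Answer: $-20960$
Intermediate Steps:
$\left(-4157 + 4681\right) \left(\left(1523 - 803\right) - 760\right) = 524 \left(720 - 760\right) = 524 \left(-40\right) = -20960$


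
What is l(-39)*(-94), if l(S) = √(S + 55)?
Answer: -376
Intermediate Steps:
l(S) = √(55 + S)
l(-39)*(-94) = √(55 - 39)*(-94) = √16*(-94) = 4*(-94) = -376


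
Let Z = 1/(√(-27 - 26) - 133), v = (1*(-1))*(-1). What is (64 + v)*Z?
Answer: -8645/17742 - 65*I*√53/17742 ≈ -0.48726 - 0.026672*I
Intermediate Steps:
v = 1 (v = -1*(-1) = 1)
Z = 1/(-133 + I*√53) (Z = 1/(√(-53) - 133) = 1/(I*√53 - 133) = 1/(-133 + I*√53) ≈ -0.0074963 - 0.00041033*I)
(64 + v)*Z = (64 + 1)*(-133/17742 - I*√53/17742) = 65*(-133/17742 - I*√53/17742) = -8645/17742 - 65*I*√53/17742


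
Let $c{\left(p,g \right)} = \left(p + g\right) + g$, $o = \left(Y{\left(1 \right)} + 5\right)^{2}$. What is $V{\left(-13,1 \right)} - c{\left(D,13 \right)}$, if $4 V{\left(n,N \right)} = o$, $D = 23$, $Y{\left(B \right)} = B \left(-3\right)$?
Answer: $-48$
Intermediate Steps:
$Y{\left(B \right)} = - 3 B$
$o = 4$ ($o = \left(\left(-3\right) 1 + 5\right)^{2} = \left(-3 + 5\right)^{2} = 2^{2} = 4$)
$V{\left(n,N \right)} = 1$ ($V{\left(n,N \right)} = \frac{1}{4} \cdot 4 = 1$)
$c{\left(p,g \right)} = p + 2 g$ ($c{\left(p,g \right)} = \left(g + p\right) + g = p + 2 g$)
$V{\left(-13,1 \right)} - c{\left(D,13 \right)} = 1 - \left(23 + 2 \cdot 13\right) = 1 - \left(23 + 26\right) = 1 - 49 = -48$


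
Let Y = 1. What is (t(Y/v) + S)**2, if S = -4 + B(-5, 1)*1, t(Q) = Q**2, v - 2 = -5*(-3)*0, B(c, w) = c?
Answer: 1225/16 ≈ 76.563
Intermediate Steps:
v = 2 (v = 2 - 5*(-3)*0 = 2 + 15*0 = 2 + 0 = 2)
S = -9 (S = -4 - 5*1 = -4 - 5 = -9)
(t(Y/v) + S)**2 = ((1/2)**2 - 9)**2 = (1/4 - 9)**2 = (-35/4)**2 = 1225/16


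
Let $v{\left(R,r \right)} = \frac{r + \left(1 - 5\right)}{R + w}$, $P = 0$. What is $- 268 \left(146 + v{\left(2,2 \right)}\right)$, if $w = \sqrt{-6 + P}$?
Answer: $\frac{536 \left(- 73 \sqrt{6} + 145 i\right)}{\sqrt{6} - 2 i} \approx -39021.0 - 131.29 i$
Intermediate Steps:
$w = i \sqrt{6}$ ($w = \sqrt{-6 + 0} = \sqrt{-6} = i \sqrt{6} \approx 2.4495 i$)
$v{\left(R,r \right)} = \frac{-4 + r}{R + i \sqrt{6}}$ ($v{\left(R,r \right)} = \frac{r + \left(1 - 5\right)}{R + i \sqrt{6}} = \frac{r - 4}{R + i \sqrt{6}} = \frac{-4 + r}{R + i \sqrt{6}}$)
$- 268 \left(146 + v{\left(2,2 \right)}\right) = - 268 \left(146 + \frac{-4 + 2}{2 + i \sqrt{6}}\right) = - 268 \left(146 + \frac{1}{2 + i \sqrt{6}} \left(-2\right)\right) = - 268 \left(146 - \frac{2}{2 + i \sqrt{6}}\right) = -39128 + \frac{536}{2 + i \sqrt{6}}$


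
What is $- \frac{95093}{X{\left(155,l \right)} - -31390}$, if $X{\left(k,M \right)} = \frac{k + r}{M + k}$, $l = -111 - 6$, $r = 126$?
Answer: $- \frac{3613534}{1193101} \approx -3.0287$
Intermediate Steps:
$l = -117$
$X{\left(k,M \right)} = \frac{126 + k}{M + k}$ ($X{\left(k,M \right)} = \frac{k + 126}{M + k} = \frac{126 + k}{M + k}$)
$- \frac{95093}{X{\left(155,l \right)} - -31390} = - \frac{95093}{\frac{126 + 155}{-117 + 155} - -31390} = - \frac{95093}{\frac{1}{38} \cdot 281 + 31390} = - \frac{95093}{\frac{281}{38} + 31390} = - \frac{95093}{\frac{1193101}{38}} = \left(-95093\right) \frac{38}{1193101} = - \frac{3613534}{1193101}$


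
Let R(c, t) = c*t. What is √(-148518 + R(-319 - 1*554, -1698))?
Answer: 6*√37051 ≈ 1154.9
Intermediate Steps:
√(-148518 + R(-319 - 1*554, -1698)) = √(-148518 + (-319 - 1*554)*(-1698)) = √(-148518 + (-319 - 554)*(-1698)) = √(-148518 - 873*(-1698)) = √(-148518 + 1482354) = √1333836 = 6*√37051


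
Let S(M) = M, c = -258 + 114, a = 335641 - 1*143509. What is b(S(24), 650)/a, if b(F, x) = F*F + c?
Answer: 4/1779 ≈ 0.0022485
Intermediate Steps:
a = 192132 (a = 335641 - 143509 = 192132)
c = -144
b(F, x) = -144 + F² (b(F, x) = F*F - 144 = F² - 144 = -144 + F²)
b(S(24), 650)/a = (-144 + 24²)/192132 = (-144 + 576)*(1/192132) = 432*(1/192132) = 4/1779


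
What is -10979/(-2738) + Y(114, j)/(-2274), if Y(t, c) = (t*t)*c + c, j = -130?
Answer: 2325559213/3113106 ≈ 747.02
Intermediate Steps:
Y(t, c) = c + c*t² (Y(t, c) = t²*c + c = c*t² + c = c + c*t²)
-10979/(-2738) + Y(114, j)/(-2274) = -10979/(-2738) - 130*(1 + 114²)/(-2274) = -10979*(-1/2738) - 130*(1 + 12996)*(-1/2274) = 10979/2738 - 130*12997*(-1/2274) = 10979/2738 - 1689610*(-1/2274) = 10979/2738 + 844805/1137 = 2325559213/3113106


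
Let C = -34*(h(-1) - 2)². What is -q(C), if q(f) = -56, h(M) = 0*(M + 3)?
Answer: 56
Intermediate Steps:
h(M) = 0 (h(M) = 0*(3 + M) = 0)
C = -136 (C = -34*(0 - 2)² = -34*(-2)² = -34*4 = -136)
-q(C) = -1*(-56) = 56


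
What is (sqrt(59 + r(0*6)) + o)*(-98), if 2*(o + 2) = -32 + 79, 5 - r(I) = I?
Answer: -2891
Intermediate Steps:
r(I) = 5 - I
o = 43/2 (o = -2 + (-32 + 79)/2 = -2 + (1/2)*47 = -2 + 47/2 = 43/2 ≈ 21.500)
(sqrt(59 + r(0*6)) + o)*(-98) = (sqrt(59 + (5 - 0*6)) + 43/2)*(-98) = (sqrt(59 + (5 - 1*0)) + 43/2)*(-98) = (sqrt(59 + (5 + 0)) + 43/2)*(-98) = (sqrt(59 + 5) + 43/2)*(-98) = (sqrt(64) + 43/2)*(-98) = (8 + 43/2)*(-98) = (59/2)*(-98) = -2891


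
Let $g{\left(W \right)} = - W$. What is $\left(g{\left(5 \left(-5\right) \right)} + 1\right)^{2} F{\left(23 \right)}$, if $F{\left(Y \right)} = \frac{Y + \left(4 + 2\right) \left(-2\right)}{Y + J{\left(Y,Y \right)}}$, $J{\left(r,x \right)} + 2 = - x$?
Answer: $-3718$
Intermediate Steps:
$J{\left(r,x \right)} = -2 - x$
$F{\left(Y \right)} = 6 - \frac{Y}{2}$ ($F{\left(Y \right)} = \frac{Y + \left(4 + 2\right) \left(-2\right)}{Y - \left(2 + Y\right)} = \frac{Y + 6 \left(-2\right)}{-2} = \left(Y - 12\right) \left(- \frac{1}{2}\right) = \left(-12 + Y\right) \left(- \frac{1}{2}\right) = 6 - \frac{Y}{2}$)
$\left(g{\left(5 \left(-5\right) \right)} + 1\right)^{2} F{\left(23 \right)} = \left(- 5 \left(-5\right) + 1\right)^{2} \left(6 - \frac{23}{2}\right) = \left(\left(-1\right) \left(-25\right) + 1\right)^{2} \left(6 - \frac{23}{2}\right) = \left(25 + 1\right)^{2} \left(- \frac{11}{2}\right) = 26^{2} \left(- \frac{11}{2}\right) = 676 \left(- \frac{11}{2}\right) = -3718$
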